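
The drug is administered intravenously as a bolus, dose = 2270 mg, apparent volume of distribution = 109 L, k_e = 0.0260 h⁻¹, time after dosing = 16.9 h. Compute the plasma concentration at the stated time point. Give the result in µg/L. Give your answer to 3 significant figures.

13400 µg/L

C₀ = Dose / Vd = 2270 / 109 = 20.83 mg/L
C = C₀ · e^(−k·t) = 20.83 × e^(−0.02600 × 16.9)
  = 20.83 × 0.6444 = 13.42 mg/L
Convert: 13.42 mg/L × 1000 = 13420 µg/L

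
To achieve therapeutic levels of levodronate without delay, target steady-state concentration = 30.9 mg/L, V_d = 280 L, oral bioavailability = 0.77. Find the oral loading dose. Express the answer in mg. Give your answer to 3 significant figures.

LD = Css × Vd / F = 30.9 × 280 / 0.77 = 11240 mg

11200 mg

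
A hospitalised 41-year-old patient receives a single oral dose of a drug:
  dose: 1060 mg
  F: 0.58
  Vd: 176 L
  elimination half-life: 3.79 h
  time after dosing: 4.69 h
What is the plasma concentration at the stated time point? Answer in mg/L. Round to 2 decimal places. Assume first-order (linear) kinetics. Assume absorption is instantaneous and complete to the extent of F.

Amount reaching circulation = F × Dose = 0.58 × 1060 = 614.8 mg
C₀ = F·Dose / Vd = 614.8 / 176 = 3.493 mg/L
k = ln2 / t½ = 0.693147 / 3.79 = 0.1829 h⁻¹
C = C₀ · e^(−k·t) = 3.493 × e^(−0.1829 × 4.69)
  = 3.493 × 0.4241 = 1.481 mg/L

1.48 mg/L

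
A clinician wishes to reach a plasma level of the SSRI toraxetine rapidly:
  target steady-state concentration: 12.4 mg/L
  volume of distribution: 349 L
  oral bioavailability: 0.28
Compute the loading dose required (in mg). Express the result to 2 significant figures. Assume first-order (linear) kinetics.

LD = Css × Vd / F = 12.4 × 349 / 0.28 = 15460 mg

15000 mg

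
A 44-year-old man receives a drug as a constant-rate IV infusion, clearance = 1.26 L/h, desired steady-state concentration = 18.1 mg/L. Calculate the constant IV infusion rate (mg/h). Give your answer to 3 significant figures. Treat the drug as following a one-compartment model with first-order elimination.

22.8 mg/h

At steady state, infusion rate R₀ = Css × CL = 18.1 × 1.260 = 22.81 mg/h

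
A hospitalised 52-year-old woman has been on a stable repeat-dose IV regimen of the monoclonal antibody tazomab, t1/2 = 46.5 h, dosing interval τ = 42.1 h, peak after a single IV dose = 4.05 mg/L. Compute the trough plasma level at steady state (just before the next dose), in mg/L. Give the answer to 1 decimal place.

4.6 mg/L

k = ln2 / t½ = 0.693147 / 46.5 = 0.01491 h⁻¹
e^(−kτ) = e^(−0.01491 × 42.1) = 0.5338
Accumulation ratio R = 1 / (1 − e^(−kτ)) = 1 / (1 − 0.5338) = 2.145
Steady-state trough = C₀ × R × e^(−kτ) = 4.05 × 2.145 × 0.5338 = 4.637 mg/L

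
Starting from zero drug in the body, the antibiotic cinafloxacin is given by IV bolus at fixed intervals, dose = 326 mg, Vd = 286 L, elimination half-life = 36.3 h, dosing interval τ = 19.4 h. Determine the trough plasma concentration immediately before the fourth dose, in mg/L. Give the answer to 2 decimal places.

C₀ per dose = Dose / Vd = 326 / 286 = 1.140 mg/L
k = ln2 / t½ = 0.693147 / 36.3 = 0.01909 h⁻¹
Fraction remaining after one interval: r = e^(−kτ) = e^(−0.01909 × 19.4) = 0.6905
Before dose 4, 3 doses have been given (aged 1τ, 2τ, 3τ).
C_trough = C₀ × (r + r² + … + r^3) = C₀ × r(1−r^3)/(1−r)
        = 1.140 × 0.6905 × (1 − 0.3292) / (1 − 0.6905) = 1.706 mg/L

1.71 mg/L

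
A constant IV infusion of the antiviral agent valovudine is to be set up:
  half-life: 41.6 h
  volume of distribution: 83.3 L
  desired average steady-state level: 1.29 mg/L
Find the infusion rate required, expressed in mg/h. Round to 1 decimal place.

k = ln2 / t½ = 0.693147 / 41.6 = 0.01666 h⁻¹
CL = k × Vd = 0.01666 × 83.3 = 1.388 L/h
At steady state, infusion rate R₀ = Css × CL = 1.29 × 1.388 = 1.791 mg/h

1.8 mg/h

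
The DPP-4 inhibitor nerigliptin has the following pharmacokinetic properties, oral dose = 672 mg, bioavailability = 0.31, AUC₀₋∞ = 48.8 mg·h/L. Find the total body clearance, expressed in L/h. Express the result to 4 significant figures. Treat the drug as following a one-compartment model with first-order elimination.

CL = F·Dose / AUC = 0.31 × 672 / 48.8 = 4.269 L/h

4.269 L/h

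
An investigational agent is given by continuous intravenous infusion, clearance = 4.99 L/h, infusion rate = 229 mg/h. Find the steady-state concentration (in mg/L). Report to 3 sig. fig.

At steady state Css = R₀ / CL = 229 / 4.990 = 45.89 mg/L

45.9 mg/L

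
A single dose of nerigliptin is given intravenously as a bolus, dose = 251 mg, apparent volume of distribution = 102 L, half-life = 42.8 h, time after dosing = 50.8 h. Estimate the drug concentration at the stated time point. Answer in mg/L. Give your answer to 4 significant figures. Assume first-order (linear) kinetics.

C₀ = Dose / Vd = 251.0 / 102 = 2.461 mg/L
k = ln2 / t½ = 0.693147 / 42.8 = 0.01620 h⁻¹
C = C₀ · e^(−k·t) = 2.461 × e^(−0.01620 × 50.8)
  = 2.461 × 0.4391 = 1.081 mg/L

1.081 mg/L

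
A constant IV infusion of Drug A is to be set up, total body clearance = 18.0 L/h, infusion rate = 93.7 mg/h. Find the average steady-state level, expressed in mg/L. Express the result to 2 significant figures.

5.2 mg/L

At steady state Css = R₀ / CL = 93.7 / 18.00 = 5.206 mg/L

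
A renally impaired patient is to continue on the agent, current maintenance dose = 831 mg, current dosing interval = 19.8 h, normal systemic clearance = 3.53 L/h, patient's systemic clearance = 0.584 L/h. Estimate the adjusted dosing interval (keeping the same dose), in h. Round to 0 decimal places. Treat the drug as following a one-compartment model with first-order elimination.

120 h

To keep the same average steady-state level, dosing rate must scale with clearance.
CL ratio = 0.584 / 3.53 = 0.1654
New interval (same dose) = 19.8 / 0.1654 = 119.7 h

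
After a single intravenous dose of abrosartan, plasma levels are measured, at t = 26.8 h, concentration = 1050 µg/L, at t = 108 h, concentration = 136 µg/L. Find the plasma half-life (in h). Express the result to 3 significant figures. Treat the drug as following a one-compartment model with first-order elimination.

k = ln(C₁/C₂) / (t₂ − t₁) = ln(1050/136) / (108 − 26.8)
  = 2.044 / 81.20 = 0.02517 h⁻¹
t½ = ln2 / k = 0.693147 / 0.02517 = 27.54 h

27.5 h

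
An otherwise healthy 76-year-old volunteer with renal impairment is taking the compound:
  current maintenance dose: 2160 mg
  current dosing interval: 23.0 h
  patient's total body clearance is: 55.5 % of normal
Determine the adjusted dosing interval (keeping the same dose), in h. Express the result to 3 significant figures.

To keep the same average steady-state level, dosing rate must scale with clearance.
CL ratio = 55.5 / 100 = 0.5550
New interval (same dose) = 23.0 / 0.5550 = 41.44 h

41.4 h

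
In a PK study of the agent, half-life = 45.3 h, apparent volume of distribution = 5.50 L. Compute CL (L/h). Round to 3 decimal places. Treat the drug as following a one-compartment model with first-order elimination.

0.084 L/h

k = ln2 / t½ = 0.693147 / 45.3 = 0.01530 h⁻¹
CL = k × Vd = 0.01530 × 5.50 = 0.08415 L/h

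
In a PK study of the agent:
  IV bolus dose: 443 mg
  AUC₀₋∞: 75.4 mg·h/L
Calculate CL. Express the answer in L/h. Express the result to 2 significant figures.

5.9 L/h

CL = Dose / AUC = 443 / 75.4 = 5.875 L/h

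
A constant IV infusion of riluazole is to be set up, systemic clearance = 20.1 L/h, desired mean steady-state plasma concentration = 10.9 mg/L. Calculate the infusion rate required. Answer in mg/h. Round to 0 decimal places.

At steady state, infusion rate R₀ = Css × CL = 10.9 × 20.10 = 219.1 mg/h

219 mg/h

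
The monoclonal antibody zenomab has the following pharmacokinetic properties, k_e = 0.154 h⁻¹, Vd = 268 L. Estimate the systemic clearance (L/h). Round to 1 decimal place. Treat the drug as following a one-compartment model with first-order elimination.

CL = k × Vd = 0.154 × 268 = 41.27 L/h

41.3 L/h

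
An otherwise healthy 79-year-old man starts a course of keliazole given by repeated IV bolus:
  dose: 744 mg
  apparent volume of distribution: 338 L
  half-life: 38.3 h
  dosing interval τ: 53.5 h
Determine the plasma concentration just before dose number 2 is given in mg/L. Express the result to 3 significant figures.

0.836 mg/L

C₀ per dose = Dose / Vd = 744 / 338 = 2.201 mg/L
k = ln2 / t½ = 0.693147 / 38.3 = 0.01810 h⁻¹
Fraction remaining after one interval: r = e^(−kτ) = e^(−0.01810 × 53.5) = 0.3797
Before dose 2, 1 dose has been given (aged 1τ).
C_trough = C₀ × r = 2.201 × 0.3797 = 0.8357 mg/L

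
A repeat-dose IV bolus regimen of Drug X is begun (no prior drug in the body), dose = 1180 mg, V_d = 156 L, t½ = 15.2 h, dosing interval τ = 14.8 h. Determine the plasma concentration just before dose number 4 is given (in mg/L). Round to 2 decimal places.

C₀ per dose = Dose / Vd = 1180 / 156 = 7.564 mg/L
k = ln2 / t½ = 0.693147 / 15.2 = 0.04560 h⁻¹
Fraction remaining after one interval: r = e^(−kτ) = e^(−0.04560 × 14.8) = 0.5092
Before dose 4, 3 doses have been given (aged 1τ, 2τ, 3τ).
C_trough = C₀ × (r + r² + … + r^3) = C₀ × r(1−r^3)/(1−r)
        = 7.564 × 0.5092 × (1 − 0.1320) / (1 − 0.5092) = 6.812 mg/L

6.81 mg/L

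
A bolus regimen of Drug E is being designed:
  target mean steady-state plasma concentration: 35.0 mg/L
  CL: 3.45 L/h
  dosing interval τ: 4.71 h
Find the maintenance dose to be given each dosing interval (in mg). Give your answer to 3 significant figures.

At steady state, Dose/τ = Css × CL.
Dose = Css × CL × τ = 35.0 × 3.450 × 4.71 = 568.7 mg

569 mg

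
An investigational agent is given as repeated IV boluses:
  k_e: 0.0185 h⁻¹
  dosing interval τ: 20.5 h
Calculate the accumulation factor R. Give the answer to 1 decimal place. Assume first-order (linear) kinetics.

e^(−kτ) = e^(−0.01850 × 20.5) = 0.6844
Accumulation ratio R = 1 / (1 − e^(−kτ)) = 1 / (1 − 0.6844) = 3.169

3.2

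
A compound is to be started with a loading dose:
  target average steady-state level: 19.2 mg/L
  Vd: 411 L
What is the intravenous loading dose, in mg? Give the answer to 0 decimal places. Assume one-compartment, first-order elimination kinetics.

LD = Css × Vd = 19.2 × 411 = 7891 mg

7891 mg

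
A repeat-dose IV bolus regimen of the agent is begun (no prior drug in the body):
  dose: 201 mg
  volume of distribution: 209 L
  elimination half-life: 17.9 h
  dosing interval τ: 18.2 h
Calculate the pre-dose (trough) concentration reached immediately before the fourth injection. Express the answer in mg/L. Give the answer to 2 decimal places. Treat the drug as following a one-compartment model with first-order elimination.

0.83 mg/L

C₀ per dose = Dose / Vd = 201 / 209 = 0.9617 mg/L
k = ln2 / t½ = 0.693147 / 17.9 = 0.03872 h⁻¹
Fraction remaining after one interval: r = e^(−kτ) = e^(−0.03872 × 18.2) = 0.4943
Before dose 4, 3 doses have been given (aged 1τ, 2τ, 3τ).
C_trough = C₀ × (r + r² + … + r^3) = C₀ × r(1−r^3)/(1−r)
        = 0.9617 × 0.4943 × (1 − 0.1208) / (1 − 0.4943) = 0.8265 mg/L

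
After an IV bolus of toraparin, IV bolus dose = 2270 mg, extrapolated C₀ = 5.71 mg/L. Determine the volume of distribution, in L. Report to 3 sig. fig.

398 L

Vd = Dose / C₀ = 2270 / 5.71 = 397.5 L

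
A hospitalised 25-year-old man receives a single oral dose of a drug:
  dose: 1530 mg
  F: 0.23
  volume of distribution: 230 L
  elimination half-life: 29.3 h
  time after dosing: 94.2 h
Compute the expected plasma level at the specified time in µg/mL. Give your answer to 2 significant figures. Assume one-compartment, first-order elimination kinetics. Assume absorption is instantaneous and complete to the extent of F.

0.16 µg/mL

Amount reaching circulation = F × Dose = 0.23 × 1530 = 351.9 mg
C₀ = F·Dose / Vd = 351.9 / 230 = 1.530 mg/L
k = ln2 / t½ = 0.693147 / 29.3 = 0.02366 h⁻¹
C = C₀ · e^(−k·t) = 1.530 × e^(−0.02366 × 94.2)
  = 1.530 × 0.1077 = 0.1648 mg/L
(0.1648 mg/L = 0.1648 µg/mL)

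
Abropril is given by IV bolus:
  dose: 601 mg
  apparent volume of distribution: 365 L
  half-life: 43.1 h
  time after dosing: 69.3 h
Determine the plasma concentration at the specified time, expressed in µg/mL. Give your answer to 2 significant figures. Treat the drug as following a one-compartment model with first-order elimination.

C₀ = Dose / Vd = 601.0 / 365 = 1.647 mg/L
k = ln2 / t½ = 0.693147 / 43.1 = 0.01608 h⁻¹
C = C₀ · e^(−k·t) = 1.647 × e^(−0.01608 × 69.3)
  = 1.647 × 0.3281 = 0.5404 mg/L
(0.5404 mg/L = 0.5404 µg/mL)

0.54 µg/mL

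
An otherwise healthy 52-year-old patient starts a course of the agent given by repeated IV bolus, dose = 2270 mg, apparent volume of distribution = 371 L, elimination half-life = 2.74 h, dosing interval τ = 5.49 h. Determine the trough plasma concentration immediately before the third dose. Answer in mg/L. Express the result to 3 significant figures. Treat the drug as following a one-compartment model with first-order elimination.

1.91 mg/L

C₀ per dose = Dose / Vd = 2270 / 371 = 6.119 mg/L
k = ln2 / t½ = 0.693147 / 2.74 = 0.2530 h⁻¹
Fraction remaining after one interval: r = e^(−kτ) = e^(−0.2530 × 5.49) = 0.2493
Before dose 3, 2 doses have been given (aged 1τ, 2τ).
C_trough = C₀ × (r + r²) = 6.119 × (0.2493 + 0.06215) = 1.906 mg/L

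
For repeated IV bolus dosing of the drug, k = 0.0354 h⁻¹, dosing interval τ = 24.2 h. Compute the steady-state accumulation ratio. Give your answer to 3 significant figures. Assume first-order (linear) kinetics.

1.74

e^(−kτ) = e^(−0.03540 × 24.2) = 0.4246
Accumulation ratio R = 1 / (1 − e^(−kτ)) = 1 / (1 − 0.4246) = 1.738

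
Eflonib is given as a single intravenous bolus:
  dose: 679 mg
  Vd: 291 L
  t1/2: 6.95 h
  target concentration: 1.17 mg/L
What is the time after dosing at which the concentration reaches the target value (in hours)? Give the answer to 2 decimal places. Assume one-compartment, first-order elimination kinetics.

6.92 h

C₀ = Dose / Vd = 679.0 / 291 = 2.333 mg/L
k = ln2 / t½ = 0.693147 / 6.95 = 0.09973 h⁻¹
t = ln(C₀ / C) / k = ln(2.333 / 1.17) / 0.09973
  = ln(1.994) / 0.09973 = 0.6901 / 0.09973 = 6.920 h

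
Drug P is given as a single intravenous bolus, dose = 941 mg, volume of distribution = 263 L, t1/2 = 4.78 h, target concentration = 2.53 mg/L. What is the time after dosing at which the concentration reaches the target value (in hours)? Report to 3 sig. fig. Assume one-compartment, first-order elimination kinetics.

C₀ = Dose / Vd = 941.0 / 263 = 3.578 mg/L
k = ln2 / t½ = 0.693147 / 4.78 = 0.1450 h⁻¹
t = ln(C₀ / C) / k = ln(3.578 / 2.53) / 0.1450
  = ln(1.414) / 0.1450 = 0.3464 / 0.1450 = 2.389 h

2.39 h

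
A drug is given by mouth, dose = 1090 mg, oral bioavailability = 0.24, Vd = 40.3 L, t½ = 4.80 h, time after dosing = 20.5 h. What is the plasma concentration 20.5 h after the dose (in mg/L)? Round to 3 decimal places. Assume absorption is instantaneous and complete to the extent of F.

0.336 mg/L

Amount reaching circulation = F × Dose = 0.24 × 1090 = 261.6 mg
C₀ = F·Dose / Vd = 261.6 / 40.3 = 6.491 mg/L
k = ln2 / t½ = 0.693147 / 4.80 = 0.1444 h⁻¹
C = C₀ · e^(−k·t) = 6.491 × e^(−0.1444 × 20.5)
  = 6.491 × 0.05181 = 0.3363 mg/L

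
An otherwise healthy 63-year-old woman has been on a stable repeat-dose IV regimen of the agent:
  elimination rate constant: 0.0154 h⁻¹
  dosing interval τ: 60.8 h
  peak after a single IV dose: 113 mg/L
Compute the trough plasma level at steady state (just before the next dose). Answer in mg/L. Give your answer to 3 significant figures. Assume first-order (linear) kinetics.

72.9 mg/L

e^(−kτ) = e^(−0.01540 × 60.8) = 0.3921
Accumulation ratio R = 1 / (1 − e^(−kτ)) = 1 / (1 − 0.3921) = 1.645
Steady-state trough = C₀ × R × e^(−kτ) = 113 × 1.645 × 0.3921 = 72.89 mg/L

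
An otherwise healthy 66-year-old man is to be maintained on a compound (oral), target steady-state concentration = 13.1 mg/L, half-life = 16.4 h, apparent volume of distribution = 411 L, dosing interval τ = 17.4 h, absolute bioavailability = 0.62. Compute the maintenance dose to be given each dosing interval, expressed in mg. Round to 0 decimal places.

6386 mg

k = ln2 / t½ = 0.693147 / 16.4 = 0.04227 h⁻¹
CL = k × Vd = 0.04227 × 411 = 17.37 L/h
At steady state, F × (Dose/τ) = Css × CL.
Dose = Css × CL × τ / F = 13.1 × 17.37 × 17.4 / 0.62 = 6386 mg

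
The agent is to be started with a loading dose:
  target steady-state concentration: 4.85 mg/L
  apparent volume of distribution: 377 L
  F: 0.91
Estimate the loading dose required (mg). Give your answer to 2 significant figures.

2000 mg

LD = Css × Vd / F = 4.85 × 377 / 0.91 = 2009 mg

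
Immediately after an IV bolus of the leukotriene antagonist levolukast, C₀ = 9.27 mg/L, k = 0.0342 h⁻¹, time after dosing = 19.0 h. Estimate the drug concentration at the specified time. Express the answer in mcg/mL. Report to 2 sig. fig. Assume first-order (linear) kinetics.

4.8 mcg/mL

C = C₀ · e^(−k·t) = 9.270 × e^(−0.03420 × 19.0)
  = 9.270 × 0.5222 = 4.841 mg/L
(4.841 mg/L = 4.841 mcg/mL)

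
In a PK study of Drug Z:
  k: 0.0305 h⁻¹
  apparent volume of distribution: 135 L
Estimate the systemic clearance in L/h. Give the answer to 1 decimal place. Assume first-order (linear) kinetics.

CL = k × Vd = 0.0305 × 135 = 4.118 L/h

4.1 L/h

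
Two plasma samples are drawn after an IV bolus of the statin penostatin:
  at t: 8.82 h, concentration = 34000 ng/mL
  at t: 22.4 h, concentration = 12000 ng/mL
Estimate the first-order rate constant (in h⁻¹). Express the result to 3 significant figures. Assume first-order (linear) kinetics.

k = ln(C₁/C₂) / (t₂ − t₁) = ln(34000/12000) / (22.4 − 8.82)
  = 1.041 / 13.58 = 0.07666 h⁻¹

0.0767 h⁻¹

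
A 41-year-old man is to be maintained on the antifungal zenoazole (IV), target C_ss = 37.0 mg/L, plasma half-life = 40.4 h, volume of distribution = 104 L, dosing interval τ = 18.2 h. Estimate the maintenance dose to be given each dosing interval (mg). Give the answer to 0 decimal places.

k = ln2 / t½ = 0.693147 / 40.4 = 0.01716 h⁻¹
CL = k × Vd = 0.01716 × 104 = 1.785 L/h
At steady state, Dose/τ = Css × CL.
Dose = Css × CL × τ = 37.0 × 1.785 × 18.2 = 1202 mg

1202 mg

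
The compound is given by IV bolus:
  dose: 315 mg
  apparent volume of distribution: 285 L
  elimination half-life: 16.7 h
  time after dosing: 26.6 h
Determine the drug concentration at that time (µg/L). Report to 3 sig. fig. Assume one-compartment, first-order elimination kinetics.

C₀ = Dose / Vd = 315.0 / 285 = 1.105 mg/L
k = ln2 / t½ = 0.693147 / 16.7 = 0.04151 h⁻¹
C = C₀ · e^(−k·t) = 1.105 × e^(−0.04151 × 26.6)
  = 1.105 × 0.3315 = 0.3663 mg/L
Convert: 0.3663 mg/L × 1000 = 366.3 µg/L

366 µg/L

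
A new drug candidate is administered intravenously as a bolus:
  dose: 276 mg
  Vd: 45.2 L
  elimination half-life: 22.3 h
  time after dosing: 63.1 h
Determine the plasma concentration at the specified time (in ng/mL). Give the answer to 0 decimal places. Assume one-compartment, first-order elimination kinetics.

C₀ = Dose / Vd = 276.0 / 45.2 = 6.106 mg/L
k = ln2 / t½ = 0.693147 / 22.3 = 0.03108 h⁻¹
C = C₀ · e^(−k·t) = 6.106 × e^(−0.03108 × 63.1)
  = 6.106 × 0.1407 = 0.8591 mg/L
Convert: 0.8591 mg/L × 1000 = 859.1 ng/mL

859 ng/mL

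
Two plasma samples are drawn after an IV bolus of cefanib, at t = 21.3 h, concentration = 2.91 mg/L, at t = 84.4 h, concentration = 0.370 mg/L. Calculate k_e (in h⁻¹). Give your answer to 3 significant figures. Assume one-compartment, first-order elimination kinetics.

k = ln(C₁/C₂) / (t₂ − t₁) = ln(2.91/0.370) / (84.4 − 21.3)
  = 2.062 / 63.10 = 0.03268 h⁻¹

0.0327 h⁻¹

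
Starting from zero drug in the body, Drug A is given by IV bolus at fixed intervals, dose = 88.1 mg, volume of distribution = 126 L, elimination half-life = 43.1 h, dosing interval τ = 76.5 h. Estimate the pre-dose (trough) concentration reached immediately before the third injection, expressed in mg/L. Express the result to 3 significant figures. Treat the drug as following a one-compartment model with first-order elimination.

C₀ per dose = Dose / Vd = 88.1 / 126 = 0.6992 mg/L
k = ln2 / t½ = 0.693147 / 43.1 = 0.01608 h⁻¹
Fraction remaining after one interval: r = e^(−kτ) = e^(−0.01608 × 76.5) = 0.2923
Before dose 3, 2 doses have been given (aged 1τ, 2τ).
C_trough = C₀ × (r + r²) = 0.6992 × (0.2923 + 0.08544) = 0.2641 mg/L

0.264 mg/L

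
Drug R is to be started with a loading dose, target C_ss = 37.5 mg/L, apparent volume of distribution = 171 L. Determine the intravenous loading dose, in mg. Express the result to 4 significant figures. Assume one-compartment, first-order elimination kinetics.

LD = Css × Vd = 37.5 × 171 = 6413 mg

6413 mg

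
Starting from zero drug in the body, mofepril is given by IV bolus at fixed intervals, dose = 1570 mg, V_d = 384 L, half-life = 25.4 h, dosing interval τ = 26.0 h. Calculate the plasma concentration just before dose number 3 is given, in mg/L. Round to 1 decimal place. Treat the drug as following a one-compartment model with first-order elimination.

C₀ per dose = Dose / Vd = 1570 / 384 = 4.089 mg/L
k = ln2 / t½ = 0.693147 / 25.4 = 0.02729 h⁻¹
Fraction remaining after one interval: r = e^(−kτ) = e^(−0.02729 × 26.0) = 0.4919
Before dose 3, 2 doses have been given (aged 1τ, 2τ).
C_trough = C₀ × (r + r²) = 4.089 × (0.4919 + 0.2420) = 3.001 mg/L

3.0 mg/L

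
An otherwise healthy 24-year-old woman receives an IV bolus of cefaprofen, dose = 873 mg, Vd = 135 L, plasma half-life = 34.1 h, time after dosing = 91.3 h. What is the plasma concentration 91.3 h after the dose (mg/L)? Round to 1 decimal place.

1.0 mg/L

C₀ = Dose / Vd = 873.0 / 135 = 6.467 mg/L
k = ln2 / t½ = 0.693147 / 34.1 = 0.02033 h⁻¹
C = C₀ · e^(−k·t) = 6.467 × e^(−0.02033 × 91.3)
  = 6.467 × 0.1563 = 1.011 mg/L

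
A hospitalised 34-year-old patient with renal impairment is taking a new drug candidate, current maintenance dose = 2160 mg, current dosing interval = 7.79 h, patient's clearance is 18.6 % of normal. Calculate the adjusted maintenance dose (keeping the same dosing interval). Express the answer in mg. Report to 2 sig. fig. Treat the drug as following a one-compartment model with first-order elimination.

400 mg

To keep the same average steady-state level, dosing rate must scale with clearance.
CL ratio = 18.6 / 100 = 0.1860
New dose (same interval) = 2160 × 0.1860 = 401.8 mg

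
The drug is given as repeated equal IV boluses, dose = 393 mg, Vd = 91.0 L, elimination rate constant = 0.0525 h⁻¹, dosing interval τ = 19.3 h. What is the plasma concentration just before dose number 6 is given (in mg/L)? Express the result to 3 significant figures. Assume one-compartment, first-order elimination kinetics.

2.45 mg/L

C₀ per dose = Dose / Vd = 393 / 91.0 = 4.319 mg/L
Fraction remaining after one interval: r = e^(−kτ) = e^(−0.05250 × 19.3) = 0.3630
Before dose 6, 5 doses have been given (aged 1τ, 2τ, 3τ, 4τ, 5τ).
C_trough = C₀ × (r + r² + … + r^5) = C₀ × r(1−r^5)/(1−r)
        = 4.319 × 0.3630 × (1 − 0.006303) / (1 − 0.3630) = 2.446 mg/L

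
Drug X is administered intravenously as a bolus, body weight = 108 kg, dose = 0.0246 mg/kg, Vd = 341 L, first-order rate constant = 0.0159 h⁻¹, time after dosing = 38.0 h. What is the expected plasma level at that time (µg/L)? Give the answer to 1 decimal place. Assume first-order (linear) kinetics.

4.3 µg/L

Total dose = 0.0246 × 108 = 2.657 mg
C₀ = Dose / Vd = 2.657 / 341 = 0.007792 mg/L
C = C₀ · e^(−k·t) = 0.007792 × e^(−0.01590 × 38.0)
  = 0.007792 × 0.5465 = 0.004258 mg/L
Convert: 0.004258 mg/L × 1000 = 4.258 µg/L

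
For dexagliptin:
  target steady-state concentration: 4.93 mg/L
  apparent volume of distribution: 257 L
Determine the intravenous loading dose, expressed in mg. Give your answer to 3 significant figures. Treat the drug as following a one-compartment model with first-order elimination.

1270 mg

LD = Css × Vd = 4.93 × 257 = 1267 mg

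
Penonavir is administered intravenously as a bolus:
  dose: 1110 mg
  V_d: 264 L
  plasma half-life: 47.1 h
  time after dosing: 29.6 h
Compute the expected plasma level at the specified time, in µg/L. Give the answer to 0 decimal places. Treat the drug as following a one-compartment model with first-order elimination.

C₀ = Dose / Vd = 1110 / 264 = 4.205 mg/L
k = ln2 / t½ = 0.693147 / 47.1 = 0.01472 h⁻¹
C = C₀ · e^(−k·t) = 4.205 × e^(−0.01472 × 29.6)
  = 4.205 × 0.6468 = 2.720 mg/L
Convert: 2.720 mg/L × 1000 = 2720 µg/L

2720 µg/L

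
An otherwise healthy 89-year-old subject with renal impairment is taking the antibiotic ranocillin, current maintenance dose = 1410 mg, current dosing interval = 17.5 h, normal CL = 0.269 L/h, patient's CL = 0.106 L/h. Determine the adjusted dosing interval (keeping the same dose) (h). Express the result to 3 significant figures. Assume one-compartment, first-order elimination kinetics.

44.4 h

To keep the same average steady-state level, dosing rate must scale with clearance.
CL ratio = 0.106 / 0.269 = 0.3941
New interval (same dose) = 17.5 / 0.3941 = 44.40 h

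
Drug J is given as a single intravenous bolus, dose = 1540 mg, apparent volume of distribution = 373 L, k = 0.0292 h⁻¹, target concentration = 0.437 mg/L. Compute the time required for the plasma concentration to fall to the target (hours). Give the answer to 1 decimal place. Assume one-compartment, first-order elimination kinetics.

C₀ = Dose / Vd = 1540 / 373 = 4.129 mg/L
t = ln(C₀ / C) / k = ln(4.129 / 0.437) / 0.02920
  = ln(9.449) / 0.02920 = 2.246 / 0.02920 = 76.92 h

76.9 h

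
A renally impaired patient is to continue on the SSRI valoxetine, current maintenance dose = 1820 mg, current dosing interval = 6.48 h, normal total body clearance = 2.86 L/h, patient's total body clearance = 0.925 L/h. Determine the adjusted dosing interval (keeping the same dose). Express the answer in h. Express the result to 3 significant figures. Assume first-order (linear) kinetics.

To keep the same average steady-state level, dosing rate must scale with clearance.
CL ratio = 0.925 / 2.86 = 0.3234
New interval (same dose) = 6.48 / 0.3234 = 20.04 h

20.0 h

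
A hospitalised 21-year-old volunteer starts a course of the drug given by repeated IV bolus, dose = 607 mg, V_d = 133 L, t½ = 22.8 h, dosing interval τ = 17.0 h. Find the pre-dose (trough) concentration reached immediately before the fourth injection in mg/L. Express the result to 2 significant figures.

C₀ per dose = Dose / Vd = 607 / 133 = 4.564 mg/L
k = ln2 / t½ = 0.693147 / 22.8 = 0.03040 h⁻¹
Fraction remaining after one interval: r = e^(−kτ) = e^(−0.03040 × 17.0) = 0.5964
Before dose 4, 3 doses have been given (aged 1τ, 2τ, 3τ).
C_trough = C₀ × (r + r² + … + r^3) = C₀ × r(1−r^3)/(1−r)
        = 4.564 × 0.5964 × (1 − 0.2121) / (1 − 0.5964) = 5.314 mg/L

5.3 mg/L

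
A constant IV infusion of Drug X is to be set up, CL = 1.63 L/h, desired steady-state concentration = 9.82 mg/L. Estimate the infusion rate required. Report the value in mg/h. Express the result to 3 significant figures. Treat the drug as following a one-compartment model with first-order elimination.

At steady state, infusion rate R₀ = Css × CL = 9.82 × 1.630 = 16.01 mg/h

16.0 mg/h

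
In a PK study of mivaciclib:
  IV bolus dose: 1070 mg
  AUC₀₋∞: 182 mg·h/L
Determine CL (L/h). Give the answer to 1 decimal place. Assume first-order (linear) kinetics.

5.9 L/h

CL = Dose / AUC = 1070 / 182 = 5.879 L/h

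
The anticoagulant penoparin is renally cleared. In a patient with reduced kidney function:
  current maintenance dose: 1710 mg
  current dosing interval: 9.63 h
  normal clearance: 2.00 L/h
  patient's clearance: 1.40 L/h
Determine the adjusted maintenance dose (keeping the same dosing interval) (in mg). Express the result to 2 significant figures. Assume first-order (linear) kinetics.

To keep the same average steady-state level, dosing rate must scale with clearance.
CL ratio = 1.40 / 2.00 = 0.7000
New dose (same interval) = 1710 × 0.7000 = 1197 mg

1200 mg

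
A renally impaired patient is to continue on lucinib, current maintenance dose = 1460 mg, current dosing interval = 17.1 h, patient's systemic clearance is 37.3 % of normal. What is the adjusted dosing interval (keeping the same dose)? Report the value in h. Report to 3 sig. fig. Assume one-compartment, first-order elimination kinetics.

45.8 h

To keep the same average steady-state level, dosing rate must scale with clearance.
CL ratio = 37.3 / 100 = 0.3730
New interval (same dose) = 17.1 / 0.3730 = 45.84 h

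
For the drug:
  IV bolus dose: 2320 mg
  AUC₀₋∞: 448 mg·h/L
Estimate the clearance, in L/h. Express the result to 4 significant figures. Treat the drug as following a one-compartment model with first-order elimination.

CL = Dose / AUC = 2320 / 448 = 5.179 L/h

5.179 L/h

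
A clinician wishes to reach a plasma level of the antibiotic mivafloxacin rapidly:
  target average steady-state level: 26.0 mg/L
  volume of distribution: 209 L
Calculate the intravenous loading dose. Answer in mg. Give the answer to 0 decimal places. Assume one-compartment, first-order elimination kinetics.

5434 mg

LD = Css × Vd = 26.0 × 209 = 5434 mg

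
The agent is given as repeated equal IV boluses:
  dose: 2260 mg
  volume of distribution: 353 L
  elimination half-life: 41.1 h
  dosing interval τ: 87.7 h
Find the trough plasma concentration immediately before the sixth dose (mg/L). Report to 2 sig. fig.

1.9 mg/L

C₀ per dose = Dose / Vd = 2260 / 353 = 6.402 mg/L
k = ln2 / t½ = 0.693147 / 41.1 = 0.01686 h⁻¹
Fraction remaining after one interval: r = e^(−kτ) = e^(−0.01686 × 87.7) = 0.2280
Before dose 6, 5 doses have been given (aged 1τ, 2τ, 3τ, 4τ, 5τ).
C_trough = C₀ × (r + r² + … + r^5) = C₀ × r(1−r^5)/(1−r)
        = 6.402 × 0.2280 × (1 − 0.0006161) / (1 − 0.2280) = 1.890 mg/L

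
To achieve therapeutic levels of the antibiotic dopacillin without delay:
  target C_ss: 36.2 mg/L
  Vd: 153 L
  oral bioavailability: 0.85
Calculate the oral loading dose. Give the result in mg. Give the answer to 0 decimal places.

6516 mg

LD = Css × Vd / F = 36.2 × 153 / 0.85 = 6516 mg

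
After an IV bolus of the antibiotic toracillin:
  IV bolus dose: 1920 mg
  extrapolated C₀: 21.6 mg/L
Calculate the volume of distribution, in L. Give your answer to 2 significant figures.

89 L

Vd = Dose / C₀ = 1920 / 21.6 = 88.89 L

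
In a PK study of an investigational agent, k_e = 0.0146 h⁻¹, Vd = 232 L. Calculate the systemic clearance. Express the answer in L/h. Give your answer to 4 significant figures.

CL = k × Vd = 0.0146 × 232 = 3.387 L/h

3.387 L/h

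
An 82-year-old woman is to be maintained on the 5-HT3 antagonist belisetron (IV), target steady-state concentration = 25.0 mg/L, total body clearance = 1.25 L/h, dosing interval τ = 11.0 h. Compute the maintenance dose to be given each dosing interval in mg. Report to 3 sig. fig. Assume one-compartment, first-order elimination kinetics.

At steady state, Dose/τ = Css × CL.
Dose = Css × CL × τ = 25.0 × 1.250 × 11.0 = 343.8 mg

344 mg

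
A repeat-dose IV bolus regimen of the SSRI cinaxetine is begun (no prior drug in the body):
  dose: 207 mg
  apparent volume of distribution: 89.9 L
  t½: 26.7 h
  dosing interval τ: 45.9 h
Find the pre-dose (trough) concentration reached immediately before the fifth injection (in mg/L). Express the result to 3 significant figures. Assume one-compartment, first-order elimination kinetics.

0.996 mg/L

C₀ per dose = Dose / Vd = 207 / 89.9 = 2.303 mg/L
k = ln2 / t½ = 0.693147 / 26.7 = 0.02596 h⁻¹
Fraction remaining after one interval: r = e^(−kτ) = e^(−0.02596 × 45.9) = 0.3037
Before dose 5, 4 doses have been given (aged 1τ, 2τ, 3τ, 4τ).
C_trough = C₀ × (r + r² + … + r^4) = C₀ × r(1−r^4)/(1−r)
        = 2.303 × 0.3037 × (1 − 0.008507) / (1 − 0.3037) = 0.9959 mg/L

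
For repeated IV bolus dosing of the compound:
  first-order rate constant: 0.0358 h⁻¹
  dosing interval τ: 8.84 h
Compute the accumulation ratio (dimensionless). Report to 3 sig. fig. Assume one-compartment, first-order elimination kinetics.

3.69

e^(−kτ) = e^(−0.03580 × 8.84) = 0.7287
Accumulation ratio R = 1 / (1 − e^(−kτ)) = 1 / (1 − 0.7287) = 3.686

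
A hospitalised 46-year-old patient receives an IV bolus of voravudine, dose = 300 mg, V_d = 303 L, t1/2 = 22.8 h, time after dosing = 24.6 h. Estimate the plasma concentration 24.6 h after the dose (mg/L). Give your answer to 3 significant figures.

C₀ = Dose / Vd = 300.0 / 303 = 0.9901 mg/L
k = ln2 / t½ = 0.693147 / 22.8 = 0.03040 h⁻¹
C = C₀ · e^(−k·t) = 0.9901 × e^(−0.03040 × 24.6)
  = 0.9901 × 0.4734 = 0.4687 mg/L

0.469 mg/L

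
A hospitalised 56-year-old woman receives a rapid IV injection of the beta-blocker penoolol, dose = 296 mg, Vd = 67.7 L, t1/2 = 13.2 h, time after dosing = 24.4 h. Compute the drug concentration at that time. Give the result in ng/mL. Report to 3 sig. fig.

C₀ = Dose / Vd = 296.0 / 67.7 = 4.372 mg/L
k = ln2 / t½ = 0.693147 / 13.2 = 0.05251 h⁻¹
C = C₀ · e^(−k·t) = 4.372 × e^(−0.05251 × 24.4)
  = 4.372 × 0.2777 = 1.214 mg/L
Convert: 1.214 mg/L × 1000 = 1214 ng/mL

1210 ng/mL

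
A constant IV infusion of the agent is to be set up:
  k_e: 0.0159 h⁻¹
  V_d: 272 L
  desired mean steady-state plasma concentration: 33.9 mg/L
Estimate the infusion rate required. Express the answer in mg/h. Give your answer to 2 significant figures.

CL = k × Vd = 0.01590 × 272 = 4.325 L/h
At steady state, infusion rate R₀ = Css × CL = 33.9 × 4.325 = 146.6 mg/h

150 mg/h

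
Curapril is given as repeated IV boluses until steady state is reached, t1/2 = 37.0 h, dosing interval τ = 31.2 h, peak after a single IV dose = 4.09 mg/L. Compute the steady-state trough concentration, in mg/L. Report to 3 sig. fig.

5.15 mg/L

k = ln2 / t½ = 0.693147 / 37.0 = 0.01873 h⁻¹
e^(−kτ) = e^(−0.01873 × 31.2) = 0.5575
Accumulation ratio R = 1 / (1 − e^(−kτ)) = 1 / (1 − 0.5575) = 2.260
Steady-state trough = C₀ × R × e^(−kτ) = 4.09 × 2.260 × 0.5575 = 5.153 mg/L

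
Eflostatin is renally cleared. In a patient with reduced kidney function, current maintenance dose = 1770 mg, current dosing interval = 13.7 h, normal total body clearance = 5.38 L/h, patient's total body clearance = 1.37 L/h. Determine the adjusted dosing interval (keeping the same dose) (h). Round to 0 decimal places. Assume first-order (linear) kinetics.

To keep the same average steady-state level, dosing rate must scale with clearance.
CL ratio = 1.37 / 5.38 = 0.2546
New interval (same dose) = 13.7 / 0.2546 = 53.81 h

54 h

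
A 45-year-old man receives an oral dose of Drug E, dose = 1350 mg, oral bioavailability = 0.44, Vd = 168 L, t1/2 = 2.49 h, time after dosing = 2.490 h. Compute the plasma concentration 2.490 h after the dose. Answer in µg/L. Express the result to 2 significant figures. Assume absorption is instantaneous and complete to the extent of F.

1800 µg/L

Amount reaching circulation = F × Dose = 0.44 × 1350 = 594.0 mg
C₀ = F·Dose / Vd = 594.0 / 168 = 3.536 mg/L
k = ln2 / t½ = 0.693147 / 2.49 = 0.2784 h⁻¹
t / t½ = 2.490 / 2.49 = 1 half-lives
C = C₀ × (1/2)^1 = 3.536 × 0.5000 = 1.768 mg/L
Convert: 1.768 mg/L × 1000 = 1768 µg/L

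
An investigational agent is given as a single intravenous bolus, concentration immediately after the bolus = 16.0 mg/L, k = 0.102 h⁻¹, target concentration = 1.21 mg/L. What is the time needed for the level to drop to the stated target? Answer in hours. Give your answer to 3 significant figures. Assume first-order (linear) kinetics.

t = ln(C₀ / C) / k = ln(16.00 / 1.21) / 0.1020
  = ln(13.22) / 0.1020 = 2.582 / 0.1020 = 25.31 h

25.3 h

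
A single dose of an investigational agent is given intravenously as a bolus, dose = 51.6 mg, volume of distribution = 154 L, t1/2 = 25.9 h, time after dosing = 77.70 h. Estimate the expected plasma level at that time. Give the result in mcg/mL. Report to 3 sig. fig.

C₀ = Dose / Vd = 51.60 / 154 = 0.3351 mg/L
k = ln2 / t½ = 0.693147 / 25.9 = 0.02676 h⁻¹
t / t½ = 77.70 / 25.9 = 3 half-lives
C = C₀ × (1/2)^3 = 0.3351 × 0.1250 = 0.04189 mg/L
(0.04189 mg/L = 0.04189 mcg/mL)

0.0419 mcg/mL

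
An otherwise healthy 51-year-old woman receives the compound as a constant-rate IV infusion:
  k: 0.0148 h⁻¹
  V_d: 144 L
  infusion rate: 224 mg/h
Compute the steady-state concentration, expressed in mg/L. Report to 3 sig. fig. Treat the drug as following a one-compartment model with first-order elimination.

105 mg/L

CL = k × Vd = 0.01480 × 144 = 2.131 L/h
At steady state Css = R₀ / CL = 224 / 2.131 = 105.1 mg/L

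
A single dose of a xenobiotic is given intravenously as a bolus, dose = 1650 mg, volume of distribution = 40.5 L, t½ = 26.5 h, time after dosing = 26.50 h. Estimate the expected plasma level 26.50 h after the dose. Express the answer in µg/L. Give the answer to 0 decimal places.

20370 µg/L

C₀ = Dose / Vd = 1650 / 40.5 = 40.74 mg/L
k = ln2 / t½ = 0.693147 / 26.5 = 0.02616 h⁻¹
t / t½ = 26.50 / 26.5 = 1 half-lives
C = C₀ × (1/2)^1 = 40.74 × 0.5000 = 20.37 mg/L
Convert: 20.37 mg/L × 1000 = 20370 µg/L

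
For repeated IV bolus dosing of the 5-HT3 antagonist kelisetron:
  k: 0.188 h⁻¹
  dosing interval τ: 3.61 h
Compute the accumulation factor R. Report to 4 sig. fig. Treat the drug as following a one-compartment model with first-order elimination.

e^(−kτ) = e^(−0.1880 × 3.61) = 0.5073
Accumulation ratio R = 1 / (1 − e^(−kτ)) = 1 / (1 − 0.5073) = 2.030

2.030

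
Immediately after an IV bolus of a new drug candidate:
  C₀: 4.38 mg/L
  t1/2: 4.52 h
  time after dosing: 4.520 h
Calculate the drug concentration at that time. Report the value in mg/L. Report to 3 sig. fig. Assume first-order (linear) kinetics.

2.19 mg/L

k = ln2 / t½ = 0.693147 / 4.52 = 0.1534 h⁻¹
t / t½ = 4.520 / 4.52 = 1 half-lives
C = C₀ × (1/2)^1 = 4.380 × 0.5000 = 2.190 mg/L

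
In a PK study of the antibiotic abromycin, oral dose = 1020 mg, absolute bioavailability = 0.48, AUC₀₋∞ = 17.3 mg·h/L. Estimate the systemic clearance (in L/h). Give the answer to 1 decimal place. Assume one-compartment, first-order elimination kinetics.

CL = F·Dose / AUC = 0.48 × 1020 / 17.3 = 28.30 L/h

28.3 L/h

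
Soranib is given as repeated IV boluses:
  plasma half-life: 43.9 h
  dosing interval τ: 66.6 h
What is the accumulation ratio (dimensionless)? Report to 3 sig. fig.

k = ln2 / t½ = 0.693147 / 43.9 = 0.01579 h⁻¹
e^(−kτ) = e^(−0.01579 × 66.6) = 0.3494
Accumulation ratio R = 1 / (1 − e^(−kτ)) = 1 / (1 − 0.3494) = 1.537

1.54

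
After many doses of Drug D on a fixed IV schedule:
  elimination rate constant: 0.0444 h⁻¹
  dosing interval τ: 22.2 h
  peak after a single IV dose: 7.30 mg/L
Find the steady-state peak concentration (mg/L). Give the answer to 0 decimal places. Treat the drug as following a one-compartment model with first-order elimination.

e^(−kτ) = e^(−0.04440 × 22.2) = 0.3732
Accumulation ratio R = 1 / (1 − e^(−kτ)) = 1 / (1 − 0.3732) = 1.595
Steady-state peak = C₀ × R = 7.30 × 1.595 = 11.64 mg/L

12 mg/L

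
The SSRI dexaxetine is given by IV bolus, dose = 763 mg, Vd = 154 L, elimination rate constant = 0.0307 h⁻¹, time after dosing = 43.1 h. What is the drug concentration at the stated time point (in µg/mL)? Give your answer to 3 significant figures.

1.32 µg/mL

C₀ = Dose / Vd = 763.0 / 154 = 4.955 mg/L
C = C₀ · e^(−k·t) = 4.955 × e^(−0.03070 × 43.1)
  = 4.955 × 0.2663 = 1.320 mg/L
(1.320 mg/L = 1.320 µg/mL)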